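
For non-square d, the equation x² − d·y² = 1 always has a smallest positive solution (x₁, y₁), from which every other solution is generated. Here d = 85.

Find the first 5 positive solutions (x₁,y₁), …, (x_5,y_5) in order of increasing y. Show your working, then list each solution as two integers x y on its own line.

[9; 4,1,1,4,18] for √85; ℓ=5 ⇒ convergent index 9
step 0: (9, 1)  from 9·(1,0) + (0,1)
…
step 2: (46, 5)  from 1·(37,4) + (9,1)
step 3: (83, 9)  from 1·(46,5) + (37,4)
…
step 8: (62739, 6805)  from 1·(34813,3776) + (27926,3029)
step 9: (285769, 30996)  from 4·(62739,6805) + (34813,3776)
(x₁, y₁) = (285769, 30996);  285769² − 85·30996² = 1 ✓
k=2:  x_2 = 285769·285769+85·30996·30996 = 163327842721,  y_2 = 285769·30996+30996·285769 = 17715391848
k=3:  x_3 = 285769·163327842721+85·30996·17715391848 = 93348068572789129,  y_3 = 285769·17715391848+30996·163327842721 = 10125019625991228
k=4:  x_4 = 285769·93348068572789129+85·30996·10125019625991228 = 53351968415791425367681,  y_4 = 285769·10125019625991228+30996·93348068572789129 = 5786833466982059076816
k=5:  x_5 = 285769·53351968415791425367681+85·30996·5786833466982059076816 = 30492677324331251603220874249,  y_5 = 285769·5786833466982059076816+30996·53351968415791425367681 = 3307395226041867061019271780

285769 30996
163327842721 17715391848
93348068572789129 10125019625991228
53351968415791425367681 5786833466982059076816
30492677324331251603220874249 3307395226041867061019271780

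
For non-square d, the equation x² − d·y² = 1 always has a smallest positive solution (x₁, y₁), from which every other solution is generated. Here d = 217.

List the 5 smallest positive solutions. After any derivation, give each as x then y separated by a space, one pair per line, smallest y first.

3844063 260952
29553640695937 2006231855952
227212113429087499999 15424163293772565000
1746835356769087211376615937 118582910847096488831334048
13429890324095468173938627689764063 911680360039229116129595136549048

d=217: √d = [14; 1,2,1,2,1,…,2,1,28] (ℓ=16, even), read p_15/q_15
k=0  a_k=14  p_k/q_k = 14/1
k=1  a_k=1  p_k/q_k = 15/1
k=2  a_k=2  p_k/q_k = 44/3
k=3  a_k=1  p_k/q_k = 59/4
…
k=5  a_k=1  p_k/q_k = 221/15
k=6  a_k=1  p_k/q_k = 383/26
…
k=8  a_k=4  p_k/q_k = 15055/1022
…
k=10  a_k=1  p_k/q_k = 154218/10469
…
k=12  a_k=2  p_k/q_k = 740980/50301
k=13  a_k=1  p_k/q_k = 1034361/70217
k=14  a_k=2  p_k/q_k = 2809702/190735
k=15  a_k=1  p_k/q_k = 3844063/260952
fundamental: x₁=3844063, y₁=260952  (since 14776820347969 − 217·68095946304 = 1)
(x_2, y_2) = (3844063·3844063 + 217·260952·260952, 3844063·260952 + 260952·3844063) = (29553640695937, 2006231855952)
(x_3, y_3) = (3844063·29553640695937 + 217·260952·2006231855952, 3844063·2006231855952 + 260952·29553640695937) = (227212113429087499999, 15424163293772565000)
(x_4, y_4) = (3844063·227212113429087499999 + 217·260952·15424163293772565000, 3844063·15424163293772565000 + 260952·227212113429087499999) = (1746835356769087211376615937, 118582910847096488831334048)
(x_5, y_5) = (3844063·1746835356769087211376615937 + 217·260952·118582910847096488831334048, 3844063·118582910847096488831334048 + 260952·1746835356769087211376615937) = (13429890324095468173938627689764063, 911680360039229116129595136549048)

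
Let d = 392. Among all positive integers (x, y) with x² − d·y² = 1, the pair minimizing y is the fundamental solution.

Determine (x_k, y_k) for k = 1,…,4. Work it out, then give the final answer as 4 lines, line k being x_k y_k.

√392 → a₀=19, period (1,3,1,38); ℓ=4 even so k=3
a_0=19:  p_0=19·1+0=19,  q_0=19·0+1=1
a_1=1:  p_1=1·19+1=20,  q_1=1·1+0=1
a_2=3:  p_2=3·20+19=79,  q_2=3·1+1=4
a_3=1:  p_3=1·79+20=99,  q_3=1·4+1=5
(x₁, y₁) = (99, 5);  99² − 392·5² = 1 ✓
(99+5√392)^2 = 19601 + 990√392
(99+5√392)^3 = 3880899 + 196015√392
(99+5√392)^4 = 768398401 + 38809980√392

99 5
19601 990
3880899 196015
768398401 38809980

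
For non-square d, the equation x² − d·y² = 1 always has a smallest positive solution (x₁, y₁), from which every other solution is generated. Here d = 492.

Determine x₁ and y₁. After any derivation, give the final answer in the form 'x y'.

29767 1342

d=492: √d = [22; 5,1,1,10,1,1,5,44] (ℓ=8, even), read p_7/q_7
k=0  a_k=22  p_k/q_k = 22/1
k=1  a_k=5  p_k/q_k = 111/5
…
k=6  a_k=1  p_k/q_k = 5390/243
k=7  a_k=5  p_k/q_k = 29767/1342
(x₁, y₁) = (29767, 1342);  29767² − 492·1342² = 1 ✓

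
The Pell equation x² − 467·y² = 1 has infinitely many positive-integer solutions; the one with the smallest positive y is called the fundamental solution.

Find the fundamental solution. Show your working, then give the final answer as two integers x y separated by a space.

1625626 75225

√467 = [21; 1,1,1,1,3,…,1,1,42, …], period ℓ=14 (even) → k=13
a_0=21:  p_0=21·1+0=21,  q_0=21·0+1=1
a_1=1:  p_1=1·21+1=22,  q_1=1·1+0=1
a_2=1:  p_2=1·22+21=43,  q_2=1·1+1=2
…
a_4=1:  p_4=1·65+43=108,  q_4=1·3+2=5
a_5=3:  p_5=3·108+65=389,  q_5=3·5+3=18
a_6=3:  p_6=3·389+108=1275,  q_6=3·18+5=59
…
a_8=3:  p_8=3·27164+1275=82767,  q_8=3·1257+59=3830
…
a_11=1:  p_11=1·358232+275465=633697,  q_11=1·16577+12747=29324
a_12=1:  p_12=1·633697+358232=991929,  q_12=1·29324+16577=45901
a_13=1:  p_13=1·991929+633697=1625626,  q_13=1·45901+29324=75225
fundamental: x₁=1625626, y₁=75225  (since 2642659891876 − 467·5658800625 = 1)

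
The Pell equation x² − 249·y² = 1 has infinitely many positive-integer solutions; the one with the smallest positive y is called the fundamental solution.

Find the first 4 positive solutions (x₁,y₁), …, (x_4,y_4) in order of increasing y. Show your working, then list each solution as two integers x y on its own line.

√249 → a₀=15, period (1,3,1,1,5,…,3,1,30); ℓ=16 even so k=15
step 0: (15, 1)  from 15·(1,0) + (0,1)
…
step 2: (63, 4)  from 3·(16,1) + (15,1)
step 3: (79, 5)  from 1·(63,4) + (16,1)
step 4: (142, 9)  from 1·(79,5) + (63,4)
…
step 6: (931, 59)  from 1·(789,50) + (142,9)
step 7: (3582, 227)  from 3·(931,59) + (789,50)
step 8: (36751, 2329)  from 10·(3582,227) + (931,59)
step 9: (113835, 7214)  from 3·(36751,2329) + (3582,227)
step 10: (150586, 9543)  from 1·(113835,7214) + (36751,2329)
step 11: (866765, 54929)  from 5·(150586,9543) + (113835,7214)
…
step 13: (1884116, 119401)  from 1·(1017351,64472) + (866765,54929)
step 14: (6669699, 422675)  from 3·(1884116,119401) + (1017351,64472)
step 15: (8553815, 542076)  from 1·(6669699,422675) + (1884116,119401)
fundamental: x₁=8553815, y₁=542076  (since 73167751054225 − 249·293846389776 = 1)
n=2: (8553815,542076)∘(8553815,542076) = (8553815·8553815+249·542076·542076, 8553815·542076+542076·8553815) = (146335502108449,9273635639880)
n=3: (146335502108449,9273635639880)∘(8553815,542076) = (8553815·146335502108449+249·542076·9273635639880, 8553815·9273635639880+542076·146335502108449) = (2503453625935556812055,158649927281879742324)
n=4: (2503453625935556812055,158649927281879742324)∘(8553815,542076) = (8553815·2503453625935556812055+249·542076·158649927281879742324, 8553815·158649927281879742324+542076·2503453625935556812055) = (42828158354663763449114371201,2714124255465295062538692240)

8553815 542076
146335502108449 9273635639880
2503453625935556812055 158649927281879742324
42828158354663763449114371201 2714124255465295062538692240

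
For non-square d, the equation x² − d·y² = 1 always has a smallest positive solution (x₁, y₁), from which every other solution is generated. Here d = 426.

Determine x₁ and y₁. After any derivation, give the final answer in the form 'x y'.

88751 4300

d=426: √d = [20; 1,1,1,3,2,6,2,3,1,1,1,40] (ℓ=12, even), read p_11/q_11
i=0: a=20 ⇒ p=20, q=1
i=1: a=1 ⇒ p=21, q=1
…
i=3: a=1 ⇒ p=62, q=3
i=4: a=3 ⇒ p=227, q=11
…
i=8: a=3 ⇒ p=24809, q=1202
…
i=10: a=1 ⇒ p=56780, q=2751
i=11: a=1 ⇒ p=88751, q=4300
fundamental: x₁=88751, y₁=4300  (since 7876740001 − 426·18490000 = 1)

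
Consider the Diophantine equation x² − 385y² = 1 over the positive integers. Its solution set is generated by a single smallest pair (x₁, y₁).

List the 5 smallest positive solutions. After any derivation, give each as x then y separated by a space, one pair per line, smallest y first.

[19; 1,1,1,1,1,…,1,1,38] for √385; ℓ=16 ⇒ convergent index 15
step 0: (19, 1)  from 19·(1,0) + (0,1)
…
step 2: (39, 2)  from 1·(20,1) + (19,1)
…
step 4: (98, 5)  from 1·(59,3) + (39,2)
step 5: (157, 8)  from 1·(98,5) + (59,3)
step 6: (569, 29)  from 3·(157,8) + (98,5)
…
step 9: (2747, 140)  from 1·(2021,103) + (726,37)
step 10: (10262, 523)  from 3·(2747,140) + (2021,103)
step 11: (13009, 663)  from 1·(10262,523) + (2747,140)
step 12: (23271, 1186)  from 1·(13009,663) + (10262,523)
…
step 14: (59551, 3035)  from 1·(36280,1849) + (23271,1186)
step 15: (95831, 4884)  from 1·(59551,3035) + (36280,1849)
(x₁, y₁) = (95831, 4884);  95831² − 385·4884² = 1 ✓
n=2: (95831,4884)∘(95831,4884) = (95831·95831+385·4884·4884, 95831·4884+4884·95831) = (18367161121,936077208)
n=3: (18367161121,936077208)∘(95831,4884) = (95831·18367161121+385·4884·936077208, 95831·936077208+4884·18367161121) = (3520286834677271,179410429834812)
n=4: (3520286834677271,179410429834812)∘(95831,4884) = (95831·3520286834677271+385·4884·179410429834812, 95831·179410429834812+4884·3520286834677271) = (674705215289547953281,34386161802063660336)
n=5: (674705215289547953281,34386161802063660336)∘(95831,4884) = (95831·674705215289547953281+385·4884·34386161802063660336, 95831·34386161802063660336+4884·674705215289547953281) = (129315350969305052987065751,6590520543127714837483620)

95831 4884
18367161121 936077208
3520286834677271 179410429834812
674705215289547953281 34386161802063660336
129315350969305052987065751 6590520543127714837483620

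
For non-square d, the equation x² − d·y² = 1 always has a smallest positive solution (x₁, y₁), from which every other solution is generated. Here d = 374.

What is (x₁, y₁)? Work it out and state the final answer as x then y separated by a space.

√374 → a₀=19, period (2,1,18,1,2,38); ℓ=6 even so k=5
a_0=19:  p_0=19·1+0=19,  q_0=19·0+1=1
a_1=2:  p_1=2·19+1=39,  q_1=2·1+0=2
a_2=1:  p_2=1·39+19=58,  q_2=1·2+1=3
…
a_4=1:  p_4=1·1083+58=1141,  q_4=1·56+3=59
a_5=2:  p_5=2·1141+1083=3365,  q_5=2·59+56=174
→ (3365, 174).  Check: 3365²=11323225, 374·174²=11323224, difference 1.

3365 174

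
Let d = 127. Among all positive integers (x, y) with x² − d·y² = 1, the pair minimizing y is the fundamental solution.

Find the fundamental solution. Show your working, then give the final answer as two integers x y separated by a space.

√127 → a₀=11, period (3,1,2,2,7,11,7,2,2,1,3,22); ℓ=12 even so k=11
step 0: (11, 1)  from 11·(1,0) + (0,1)
step 1: (34, 3)  from 3·(11,1) + (1,0)
step 2: (45, 4)  from 1·(34,3) + (11,1)
step 3: (124, 11)  from 2·(45,4) + (34,3)
step 4: (293, 26)  from 2·(124,11) + (45,4)
…
step 7: (171701, 15236)  from 7·(24218,2149) + (2175,193)
step 8: (367620, 32621)  from 2·(171701,15236) + (24218,2149)
step 9: (906941, 80478)  from 2·(367620,32621) + (171701,15236)
step 10: (1274561, 113099)  from 1·(906941,80478) + (367620,32621)
step 11: (4730624, 419775)  from 3·(1274561,113099) + (906941,80478)
→ (4730624, 419775).  Check: 4730624²=22378803429376, 127·419775²=22378803429375, difference 1.

4730624 419775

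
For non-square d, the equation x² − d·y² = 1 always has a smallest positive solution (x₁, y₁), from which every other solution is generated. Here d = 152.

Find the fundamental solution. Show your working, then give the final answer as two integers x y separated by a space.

√152 → a₀=12, period (3,24); ℓ=2 even so k=1
i=0: a=12 ⇒ p=12, q=1
i=1: a=3 ⇒ p=37, q=3
→ (37, 3).  Check: 37²=1369, 152·3²=1368, difference 1.

37 3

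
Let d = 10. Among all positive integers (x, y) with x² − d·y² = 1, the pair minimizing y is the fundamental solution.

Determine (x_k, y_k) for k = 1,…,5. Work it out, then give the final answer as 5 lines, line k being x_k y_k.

√10 = [3; 6, …], period ℓ=1 (odd) → k=1
a_0=3:  p_0=3·1+0=3,  q_0=3·0+1=1
a_1=6:  p_1=6·3+1=19,  q_1=6·1+0=6
(x₁, y₁) = (19, 6);  19² − 10·6² = 1 ✓
(19+6√10)^2 = 721 + 228√10
(19+6√10)^3 = 27379 + 8658√10
(19+6√10)^4 = 1039681 + 328776√10
(19+6√10)^5 = 39480499 + 12484830√10

19 6
721 228
27379 8658
1039681 328776
39480499 12484830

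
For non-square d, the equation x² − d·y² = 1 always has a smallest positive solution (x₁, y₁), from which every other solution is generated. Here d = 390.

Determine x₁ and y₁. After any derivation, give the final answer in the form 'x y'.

79 4

d=390: √d = [19; 1,2,1,38] (ℓ=4, even), read p_3/q_3
i=0: a=19 ⇒ p=19, q=1
i=1: a=1 ⇒ p=20, q=1
i=2: a=2 ⇒ p=59, q=3
i=3: a=1 ⇒ p=79, q=4
fundamental: x₁=79, y₁=4  (since 6241 − 390·16 = 1)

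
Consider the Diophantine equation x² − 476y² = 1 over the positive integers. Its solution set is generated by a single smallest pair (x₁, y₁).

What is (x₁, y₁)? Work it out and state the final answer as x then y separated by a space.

[21; 1,4,2,10,2,4,1,42] for √476; ℓ=8 ⇒ convergent index 7
k=0  a_k=21  p_k/q_k = 21/1
…
k=5  a_k=2  p_k/q_k = 5258/241
k=6  a_k=4  p_k/q_k = 23541/1079
k=7  a_k=1  p_k/q_k = 28799/1320
(x₁, y₁) = (28799, 1320);  28799² − 476·1320² = 1 ✓

28799 1320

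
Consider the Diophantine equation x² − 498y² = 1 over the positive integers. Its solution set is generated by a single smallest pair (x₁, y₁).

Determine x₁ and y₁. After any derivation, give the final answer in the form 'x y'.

179777 8056

√498 = [22; 3,6,22,6,3,44, …], period ℓ=6 (even) → k=5
k=0  a_k=22  p_k/q_k = 22/1
k=1  a_k=3  p_k/q_k = 67/3
k=2  a_k=6  p_k/q_k = 424/19
…
k=4  a_k=6  p_k/q_k = 56794/2545
k=5  a_k=3  p_k/q_k = 179777/8056
fundamental: x₁=179777, y₁=8056  (since 32319769729 − 498·64899136 = 1)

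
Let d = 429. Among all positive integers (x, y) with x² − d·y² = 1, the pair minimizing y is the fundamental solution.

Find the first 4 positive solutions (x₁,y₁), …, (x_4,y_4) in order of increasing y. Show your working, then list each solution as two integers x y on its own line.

d=429: √d = [20; 1,2,2,9,1,12,1,9,2,2,1,40] (ℓ=12, even), read p_11/q_11
i=0: a=20 ⇒ p=20, q=1
…
i=2: a=2 ⇒ p=62, q=3
i=3: a=2 ⇒ p=145, q=7
i=4: a=9 ⇒ p=1367, q=66
i=5: a=1 ⇒ p=1512, q=73
i=6: a=12 ⇒ p=19511, q=942
i=7: a=1 ⇒ p=21023, q=1015
i=8: a=9 ⇒ p=208718, q=10077
i=9: a=2 ⇒ p=438459, q=21169
i=10: a=2 ⇒ p=1085636, q=52415
i=11: a=1 ⇒ p=1524095, q=73584
fundamental: x₁=1524095, y₁=73584  (since 2322865569025 − 429·5414605056 = 1)
(1524095+73584√429)^2 = 4645731138049 + 224298012960√429
(1524095+73584√429)^3 = 14161071197688057215 + 683702960124468816√429
(1524095+73584√429)^4 = 43165635614076113391052801 + 2084056526021580302230080√429

1524095 73584
4645731138049 224298012960
14161071197688057215 683702960124468816
43165635614076113391052801 2084056526021580302230080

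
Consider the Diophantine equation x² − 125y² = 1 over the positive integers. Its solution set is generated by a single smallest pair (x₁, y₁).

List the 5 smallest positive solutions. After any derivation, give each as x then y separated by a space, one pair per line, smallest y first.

√125 = [11; 5,1,1,5,22, …], period ℓ=5 (odd) → k=9
i=0: a=11 ⇒ p=11, q=1
…
i=2: a=1 ⇒ p=67, q=6
…
i=5: a=22 ⇒ p=15127, q=1353
i=6: a=5 ⇒ p=76317, q=6826
…
i=8: a=1 ⇒ p=167761, q=15005
i=9: a=5 ⇒ p=930249, q=83204
fundamental: x₁=930249, y₁=83204  (since 865363202001 − 125·6922905616 = 1)
(930249+83204√125)^2 = 1730726404001 + 154800875592√125
(930249+83204√125)^3 = 3220013013190122249 + 288006719437081612√125
(930249+83204√125)^4 = 5990827771012465337616001 + 535835925499096664087184√125
(930249+83204√125)^5 = 11145923086309929722690704506249 + 996921667718930338621440576020√125

930249 83204
1730726404001 154800875592
3220013013190122249 288006719437081612
5990827771012465337616001 535835925499096664087184
11145923086309929722690704506249 996921667718930338621440576020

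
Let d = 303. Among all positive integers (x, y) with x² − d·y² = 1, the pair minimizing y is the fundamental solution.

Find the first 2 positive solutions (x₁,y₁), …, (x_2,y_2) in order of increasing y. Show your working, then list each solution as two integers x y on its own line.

2524 145
12741151 731960

[17; 2,2,5,2,2,34] for √303; ℓ=6 ⇒ convergent index 5
k=0  a_k=17  p_k/q_k = 17/1
…
k=2  a_k=2  p_k/q_k = 87/5
…
k=4  a_k=2  p_k/q_k = 1027/59
k=5  a_k=2  p_k/q_k = 2524/145
(x₁, y₁) = (2524, 145);  2524² − 303·145² = 1 ✓
(2524+145√303)^2 = 12741151 + 731960√303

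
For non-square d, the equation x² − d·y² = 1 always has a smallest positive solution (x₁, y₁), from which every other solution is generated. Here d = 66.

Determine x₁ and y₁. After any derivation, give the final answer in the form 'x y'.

65 8

[8; 8,16] for √66; ℓ=2 ⇒ convergent index 1
k=0  a_k=8  p_k/q_k = 8/1
k=1  a_k=8  p_k/q_k = 65/8
fundamental: x₁=65, y₁=8  (since 4225 − 66·64 = 1)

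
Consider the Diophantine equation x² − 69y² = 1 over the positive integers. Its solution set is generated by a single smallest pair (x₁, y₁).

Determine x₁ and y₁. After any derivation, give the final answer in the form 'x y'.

7775 936

√69 → a₀=8, period (3,3,1,4,1,3,3,16); ℓ=8 even so k=7
k=0  a_k=8  p_k/q_k = 8/1
k=1  a_k=3  p_k/q_k = 25/3
k=2  a_k=3  p_k/q_k = 83/10
…
k=5  a_k=1  p_k/q_k = 623/75
k=6  a_k=3  p_k/q_k = 2384/287
k=7  a_k=3  p_k/q_k = 7775/936
→ (7775, 936).  Check: 7775²=60450625, 69·936²=60450624, difference 1.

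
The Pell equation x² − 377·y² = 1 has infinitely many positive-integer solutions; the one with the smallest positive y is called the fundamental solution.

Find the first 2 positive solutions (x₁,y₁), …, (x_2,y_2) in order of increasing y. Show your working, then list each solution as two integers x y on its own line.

233 12
108577 5592

√377 → a₀=19, period (2,2,2,38); ℓ=4 even so k=3
a_0=19:  p_0=19·1+0=19,  q_0=19·0+1=1
a_1=2:  p_1=2·19+1=39,  q_1=2·1+0=2
a_2=2:  p_2=2·39+19=97,  q_2=2·2+1=5
a_3=2:  p_3=2·97+39=233,  q_3=2·5+2=12
fundamental: x₁=233, y₁=12  (since 54289 − 377·144 = 1)
k=2:  x_2 = 233·233+377·12·12 = 108577,  y_2 = 233·12+12·233 = 5592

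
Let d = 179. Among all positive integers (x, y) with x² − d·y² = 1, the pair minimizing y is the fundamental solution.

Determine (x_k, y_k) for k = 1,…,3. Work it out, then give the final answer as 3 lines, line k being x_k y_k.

√179 = [13; 2,1,1,1,3,…,1,2,26, …], period ℓ=14 (even) → k=13
a_0=13:  p_0=13·1+0=13,  q_0=13·0+1=1
a_1=2:  p_1=2·13+1=27,  q_1=2·1+0=2
…
a_3=1:  p_3=1·40+27=67,  q_3=1·3+2=5
a_4=1:  p_4=1·67+40=107,  q_4=1·5+3=8
a_5=3:  p_5=3·107+67=388,  q_5=3·8+5=29
a_6=5:  p_6=5·388+107=2047,  q_6=5·29+8=153
a_7=13:  p_7=13·2047+388=26999,  q_7=13·153+29=2018
…
a_12=1:  p_12=1·1013292+575167=1588459,  q_12=1·75737+42990=118727
a_13=2:  p_13=2·1588459+1013292=4190210,  q_13=2·118727+75737=313191
(x₁, y₁) = (4190210, 313191);  4190210² − 179·313191² = 1 ✓
(4190210+313191√179)^2 = 35115719688199 + 2624672120220√179
(4190210+313191√179)^3 = 294284479589372473370 + 21995854729733779209√179

4190210 313191
35115719688199 2624672120220
294284479589372473370 21995854729733779209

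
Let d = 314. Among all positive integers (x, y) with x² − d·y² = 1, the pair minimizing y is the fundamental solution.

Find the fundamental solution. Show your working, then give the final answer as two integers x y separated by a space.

√314 = [17; 1,2,1,1,2,1,34, …], period ℓ=7 (odd) → k=13
step 0: (17, 1)  from 17·(1,0) + (0,1)
…
step 5: (319, 18)  from 2·(124,7) + (71,4)
step 6: (443, 25)  from 1·(319,18) + (124,7)
step 7: (15381, 868)  from 34·(443,25) + (319,18)
…
step 10: (62853, 3547)  from 1·(47029,2654) + (15824,893)
…
step 12: (282617, 15949)  from 2·(109882,6201) + (62853,3547)
step 13: (392499, 22150)  from 1·(282617,15949) + (109882,6201)
fundamental: x₁=392499, y₁=22150  (since 154055465001 − 314·490622500 = 1)

392499 22150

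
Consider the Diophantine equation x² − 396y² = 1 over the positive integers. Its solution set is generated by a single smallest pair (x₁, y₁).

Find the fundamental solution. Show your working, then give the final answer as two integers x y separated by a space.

√396 = [19; 1,8,1,38, …], period ℓ=4 (even) → k=3
step 0: (19, 1)  from 19·(1,0) + (0,1)
step 1: (20, 1)  from 1·(19,1) + (1,0)
step 2: (179, 9)  from 8·(20,1) + (19,1)
step 3: (199, 10)  from 1·(179,9) + (20,1)
fundamental: x₁=199, y₁=10  (since 39601 − 396·100 = 1)

199 10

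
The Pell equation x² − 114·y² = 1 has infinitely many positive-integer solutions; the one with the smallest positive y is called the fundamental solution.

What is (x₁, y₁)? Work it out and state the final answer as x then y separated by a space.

[10; 1,2,10,2,1,20] for √114; ℓ=6 ⇒ convergent index 5
k=0  a_k=10  p_k/q_k = 10/1
k=1  a_k=1  p_k/q_k = 11/1
k=2  a_k=2  p_k/q_k = 32/3
k=3  a_k=10  p_k/q_k = 331/31
k=4  a_k=2  p_k/q_k = 694/65
k=5  a_k=1  p_k/q_k = 1025/96
(x₁, y₁) = (1025, 96);  1025² − 114·96² = 1 ✓

1025 96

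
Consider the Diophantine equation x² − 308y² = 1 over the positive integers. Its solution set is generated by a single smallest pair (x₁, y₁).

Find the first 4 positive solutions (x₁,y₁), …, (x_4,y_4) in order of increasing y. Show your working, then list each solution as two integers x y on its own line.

d=308: √d = [17; 1,1,4,1,1,34] (ℓ=6, even), read p_5/q_5
step 0: (17, 1)  from 17·(1,0) + (0,1)
…
step 4: (193, 11)  from 1·(158,9) + (35,2)
step 5: (351, 20)  from 1·(193,11) + (158,9)
→ (351, 20).  Check: 351²=123201, 308·20²=123200, difference 1.
(x_2, y_2) = (351·351 + 308·20·20, 351·20 + 20·351) = (246401, 14040)
(x_3, y_3) = (351·246401 + 308·20·14040, 351·14040 + 20·246401) = (172973151, 9856060)
(x_4, y_4) = (351·172973151 + 308·20·9856060, 351·9856060 + 20·172973151) = (121426905601, 6918940080)

351 20
246401 14040
172973151 9856060
121426905601 6918940080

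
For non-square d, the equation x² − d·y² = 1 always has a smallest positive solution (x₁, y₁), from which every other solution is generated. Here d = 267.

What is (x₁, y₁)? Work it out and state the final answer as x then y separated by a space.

2402 147

√267 = [16; 2,1,15,1,2,32, …], period ℓ=6 (even) → k=5
k=0  a_k=16  p_k/q_k = 16/1
k=1  a_k=2  p_k/q_k = 33/2
k=2  a_k=1  p_k/q_k = 49/3
k=3  a_k=15  p_k/q_k = 768/47
k=4  a_k=1  p_k/q_k = 817/50
k=5  a_k=2  p_k/q_k = 2402/147
fundamental: x₁=2402, y₁=147  (since 5769604 − 267·21609 = 1)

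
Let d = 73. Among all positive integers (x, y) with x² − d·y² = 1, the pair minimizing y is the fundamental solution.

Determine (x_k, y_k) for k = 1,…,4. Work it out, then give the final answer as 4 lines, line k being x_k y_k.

2281249 267000
10408194000001 1218186966000
47487364308614281249 5557975596000801000
216661004683313632776000001 25358252540801244373932000

[8; 1,1,5,5,1,1,16] for √73; ℓ=7 ⇒ convergent index 13
a_0=8:  p_0=8·1+0=8,  q_0=8·0+1=1
a_1=1:  p_1=1·8+1=9,  q_1=1·1+0=1
a_2=1:  p_2=1·9+8=17,  q_2=1·1+1=2
a_3=5:  p_3=5·17+9=94,  q_3=5·2+1=11
…
a_9=1:  p_9=1·18737+17669=36406,  q_9=1·2193+2068=4261
a_10=5:  p_10=5·36406+18737=200767,  q_10=5·4261+2193=23498
a_11=5:  p_11=5·200767+36406=1040241,  q_11=5·23498+4261=121751
a_12=1:  p_12=1·1040241+200767=1241008,  q_12=1·121751+23498=145249
a_13=1:  p_13=1·1241008+1040241=2281249,  q_13=1·145249+121751=267000
(x₁, y₁) = (2281249, 267000);  2281249² − 73·267000² = 1 ✓
k=2:  x_2 = 2281249·2281249+73·267000·267000 = 10408194000001,  y_2 = 2281249·267000+267000·2281249 = 1218186966000
k=3:  x_3 = 2281249·10408194000001+73·267000·1218186966000 = 47487364308614281249,  y_3 = 2281249·1218186966000+267000·10408194000001 = 5557975596000801000
k=4:  x_4 = 2281249·47487364308614281249+73·267000·5557975596000801000 = 216661004683313632776000001,  y_4 = 2281249·5557975596000801000+267000·47487364308614281249 = 25358252540801244373932000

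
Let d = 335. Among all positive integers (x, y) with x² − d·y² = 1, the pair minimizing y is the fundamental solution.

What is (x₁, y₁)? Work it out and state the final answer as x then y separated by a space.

604 33

[18; 3,3,3,36] for √335; ℓ=4 ⇒ convergent index 3
step 0: (18, 1)  from 18·(1,0) + (0,1)
step 1: (55, 3)  from 3·(18,1) + (1,0)
step 2: (183, 10)  from 3·(55,3) + (18,1)
step 3: (604, 33)  from 3·(183,10) + (55,3)
→ (604, 33).  Check: 604²=364816, 335·33²=364815, difference 1.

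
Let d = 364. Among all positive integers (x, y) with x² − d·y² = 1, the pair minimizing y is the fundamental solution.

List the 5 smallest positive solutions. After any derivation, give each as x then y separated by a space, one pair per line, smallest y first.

4954951 259710
49103078824801 2573700648420
486606699052048124551 25505121203178395130
4822224700149240710505379201 252753251621617410554928840
47787774200457874208819626306623751 2504759953751544114971907242978550

√364 → a₀=19, period (12,1,2,3,1,8,1,3,2,1,12,38); ℓ=12 even so k=11
k=0  a_k=19  p_k/q_k = 19/1
…
k=4  a_k=3  p_k/q_k = 2423/127
…
k=6  a_k=8  p_k/q_k = 27607/1447
k=7  a_k=1  p_k/q_k = 30755/1612
…
k=9  a_k=2  p_k/q_k = 270499/14178
k=10  a_k=1  p_k/q_k = 390371/20461
k=11  a_k=12  p_k/q_k = 4954951/259710
→ (4954951, 259710).  Check: 4954951²=24551539412401, 364·259710²=24551539412400, difference 1.
(4954951+259710√364)^2 = 49103078824801 + 2573700648420√364
(4954951+259710√364)^3 = 486606699052048124551 + 25505121203178395130√364
(4954951+259710√364)^4 = 4822224700149240710505379201 + 252753251621617410554928840√364
(4954951+259710√364)^5 = 47787774200457874208819626306623751 + 2504759953751544114971907242978550√364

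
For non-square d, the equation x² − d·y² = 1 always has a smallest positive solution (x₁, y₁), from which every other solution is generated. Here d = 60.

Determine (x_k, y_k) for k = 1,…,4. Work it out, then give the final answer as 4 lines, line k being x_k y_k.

31 4
1921 248
119071 15372
7380481 952816

√60 = [7; 1,2,1,14, …], period ℓ=4 (even) → k=3
step 0: (7, 1)  from 7·(1,0) + (0,1)
…
step 2: (23, 3)  from 2·(8,1) + (7,1)
step 3: (31, 4)  from 1·(23,3) + (8,1)
fundamental: x₁=31, y₁=4  (since 961 − 60·16 = 1)
n=2: (31,4)∘(31,4) = (31·31+60·4·4, 31·4+4·31) = (1921,248)
n=3: (1921,248)∘(31,4) = (31·1921+60·4·248, 31·248+4·1921) = (119071,15372)
n=4: (119071,15372)∘(31,4) = (31·119071+60·4·15372, 31·15372+4·119071) = (7380481,952816)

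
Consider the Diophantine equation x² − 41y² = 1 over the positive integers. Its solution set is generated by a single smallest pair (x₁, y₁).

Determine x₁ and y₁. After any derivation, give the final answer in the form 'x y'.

2049 320

d=41: √d = [6; 2,2,12] (ℓ=3, odd), read p_5/q_5
k=0  a_k=6  p_k/q_k = 6/1
k=1  a_k=2  p_k/q_k = 13/2
k=2  a_k=2  p_k/q_k = 32/5
k=3  a_k=12  p_k/q_k = 397/62
k=4  a_k=2  p_k/q_k = 826/129
k=5  a_k=2  p_k/q_k = 2049/320
fundamental: x₁=2049, y₁=320  (since 4198401 − 41·102400 = 1)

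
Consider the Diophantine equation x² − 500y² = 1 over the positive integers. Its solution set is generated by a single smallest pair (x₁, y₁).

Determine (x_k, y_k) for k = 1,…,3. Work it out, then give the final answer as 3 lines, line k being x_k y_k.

√500 = [22; 2,1,3,2,1,…,1,2,44, …], period ℓ=14 (even) → k=13
i=0: a=22 ⇒ p=22, q=1
…
i=2: a=1 ⇒ p=67, q=3
…
i=6: a=1 ⇒ p=1364, q=61
i=7: a=10 ⇒ p=14445, q=646
…
i=10: a=2 ⇒ p=76317, q=3413
i=11: a=3 ⇒ p=259205, q=11592
i=12: a=1 ⇒ p=335522, q=15005
i=13: a=2 ⇒ p=930249, q=41602
(x₁, y₁) = (930249, 41602);  930249² − 500·41602² = 1 ✓
(x_2, y_2) = (930249·930249 + 500·41602·41602, 930249·41602 + 41602·930249) = (1730726404001, 77400437796)
(x_3, y_3) = (930249·1730726404001 + 500·41602·77400437796, 930249·77400437796 + 41602·1730726404001) = (3220013013190122249, 144003359718540806)

930249 41602
1730726404001 77400437796
3220013013190122249 144003359718540806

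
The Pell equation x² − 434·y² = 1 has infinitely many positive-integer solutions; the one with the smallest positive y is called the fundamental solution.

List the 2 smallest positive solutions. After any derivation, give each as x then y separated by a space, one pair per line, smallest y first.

125 6
31249 1500

√434 → a₀=20, period (1,4,1,40); ℓ=4 even so k=3
i=0: a=20 ⇒ p=20, q=1
i=1: a=1 ⇒ p=21, q=1
i=2: a=4 ⇒ p=104, q=5
i=3: a=1 ⇒ p=125, q=6
→ (125, 6).  Check: 125²=15625, 434·6²=15624, difference 1.
(x_2, y_2) = (125·125 + 434·6·6, 125·6 + 6·125) = (31249, 1500)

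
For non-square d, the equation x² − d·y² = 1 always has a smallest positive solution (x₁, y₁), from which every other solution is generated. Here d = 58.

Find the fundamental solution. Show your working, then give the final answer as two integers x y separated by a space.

[7; 1,1,1,1,1,1,14] for √58; ℓ=7 ⇒ convergent index 13
a_0=7:  p_0=7·1+0=7,  q_0=7·0+1=1
a_1=1:  p_1=1·7+1=8,  q_1=1·1+0=1
a_2=1:  p_2=1·8+7=15,  q_2=1·1+1=2
a_3=1:  p_3=1·15+8=23,  q_3=1·2+1=3
a_4=1:  p_4=1·23+15=38,  q_4=1·3+2=5
a_5=1:  p_5=1·38+23=61,  q_5=1·5+3=8
a_6=1:  p_6=1·61+38=99,  q_6=1·8+5=13
a_7=14:  p_7=14·99+61=1447,  q_7=14·13+8=190
a_8=1:  p_8=1·1447+99=1546,  q_8=1·190+13=203
a_9=1:  p_9=1·1546+1447=2993,  q_9=1·203+190=393
a_10=1:  p_10=1·2993+1546=4539,  q_10=1·393+203=596
a_11=1:  p_11=1·4539+2993=7532,  q_11=1·596+393=989
a_12=1:  p_12=1·7532+4539=12071,  q_12=1·989+596=1585
a_13=1:  p_13=1·12071+7532=19603,  q_13=1·1585+989=2574
(x₁, y₁) = (19603, 2574);  19603² − 58·2574² = 1 ✓

19603 2574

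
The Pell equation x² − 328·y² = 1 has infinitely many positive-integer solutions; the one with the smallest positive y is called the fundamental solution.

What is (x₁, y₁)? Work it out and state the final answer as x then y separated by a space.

163 9

√328 = [18; 9,36, …], period ℓ=2 (even) → k=1
a_0=18:  p_0=18·1+0=18,  q_0=18·0+1=1
a_1=9:  p_1=9·18+1=163,  q_1=9·1+0=9
→ (163, 9).  Check: 163²=26569, 328·9²=26568, difference 1.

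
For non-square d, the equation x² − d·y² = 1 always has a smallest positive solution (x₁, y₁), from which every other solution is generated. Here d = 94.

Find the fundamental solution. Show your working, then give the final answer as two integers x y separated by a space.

2143295 221064

[9; 1,2,3,1,1,…,2,1,18] for √94; ℓ=16 ⇒ convergent index 15
a_0=9:  p_0=9·1+0=9,  q_0=9·0+1=1
a_1=1:  p_1=1·9+1=10,  q_1=1·1+0=1
…
a_4=1:  p_4=1·97+29=126,  q_4=1·10+3=13
a_5=1:  p_5=1·126+97=223,  q_5=1·13+10=23
a_6=5:  p_6=5·223+126=1241,  q_6=5·23+13=128
a_7=1:  p_7=1·1241+223=1464,  q_7=1·128+23=151
a_8=8:  p_8=8·1464+1241=12953,  q_8=8·151+128=1336
a_9=1:  p_9=1·12953+1464=14417,  q_9=1·1336+151=1487
a_10=5:  p_10=5·14417+12953=85038,  q_10=5·1487+1336=8771
…
a_12=1:  p_12=1·99455+85038=184493,  q_12=1·10258+8771=19029
a_13=3:  p_13=3·184493+99455=652934,  q_13=3·19029+10258=67345
a_14=2:  p_14=2·652934+184493=1490361,  q_14=2·67345+19029=153719
a_15=1:  p_15=1·1490361+652934=2143295,  q_15=1·153719+67345=221064
(x₁, y₁) = (2143295, 221064);  2143295² − 94·221064² = 1 ✓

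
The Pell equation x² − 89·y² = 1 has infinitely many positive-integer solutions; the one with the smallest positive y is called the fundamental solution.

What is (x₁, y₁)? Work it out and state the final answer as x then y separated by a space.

500001 53000

√89 → a₀=9, period (2,3,3,2,18); ℓ=5 odd so k=9
k=0  a_k=9  p_k/q_k = 9/1
k=1  a_k=2  p_k/q_k = 19/2
k=2  a_k=3  p_k/q_k = 66/7
k=3  a_k=3  p_k/q_k = 217/23
k=4  a_k=2  p_k/q_k = 500/53
k=5  a_k=18  p_k/q_k = 9217/977
k=6  a_k=2  p_k/q_k = 18934/2007
k=7  a_k=3  p_k/q_k = 66019/6998
k=8  a_k=3  p_k/q_k = 216991/23001
k=9  a_k=2  p_k/q_k = 500001/53000
→ (500001, 53000).  Check: 500001²=250001000001, 89·53000²=250001000000, difference 1.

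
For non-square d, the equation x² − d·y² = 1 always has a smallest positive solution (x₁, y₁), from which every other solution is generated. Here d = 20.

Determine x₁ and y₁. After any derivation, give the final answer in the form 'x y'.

9 2

√20 → a₀=4, period (2,8); ℓ=2 even so k=1
a_0=4:  p_0=4·1+0=4,  q_0=4·0+1=1
a_1=2:  p_1=2·4+1=9,  q_1=2·1+0=2
→ (9, 2).  Check: 9²=81, 20·2²=80, difference 1.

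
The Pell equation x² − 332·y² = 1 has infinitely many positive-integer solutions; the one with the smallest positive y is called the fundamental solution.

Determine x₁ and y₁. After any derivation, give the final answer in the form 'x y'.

√332 = [18; 4,1,1,8,1,1,4,36, …], period ℓ=8 (even) → k=7
step 0: (18, 1)  from 18·(1,0) + (0,1)
step 1: (73, 4)  from 4·(18,1) + (1,0)
step 2: (91, 5)  from 1·(73,4) + (18,1)
step 3: (164, 9)  from 1·(91,5) + (73,4)
…
step 5: (1567, 86)  from 1·(1403,77) + (164,9)
step 6: (2970, 163)  from 1·(1567,86) + (1403,77)
step 7: (13447, 738)  from 4·(2970,163) + (1567,86)
fundamental: x₁=13447, y₁=738  (since 180821809 − 332·544644 = 1)

13447 738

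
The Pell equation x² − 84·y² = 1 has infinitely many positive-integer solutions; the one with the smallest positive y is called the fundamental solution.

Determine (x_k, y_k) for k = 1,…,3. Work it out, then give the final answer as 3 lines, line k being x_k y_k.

55 6
6049 660
665335 72594

√84 = [9; 6,18, …], period ℓ=2 (even) → k=1
i=0: a=9 ⇒ p=9, q=1
i=1: a=6 ⇒ p=55, q=6
fundamental: x₁=55, y₁=6  (since 3025 − 84·36 = 1)
k=2:  x_2 = 55·55+84·6·6 = 6049,  y_2 = 55·6+6·55 = 660
k=3:  x_3 = 55·6049+84·6·660 = 665335,  y_3 = 55·660+6·6049 = 72594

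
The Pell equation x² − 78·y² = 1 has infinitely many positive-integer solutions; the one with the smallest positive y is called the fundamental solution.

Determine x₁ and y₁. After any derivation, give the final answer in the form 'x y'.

[8; 1,4,1,16] for √78; ℓ=4 ⇒ convergent index 3
i=0: a=8 ⇒ p=8, q=1
i=1: a=1 ⇒ p=9, q=1
i=2: a=4 ⇒ p=44, q=5
i=3: a=1 ⇒ p=53, q=6
(x₁, y₁) = (53, 6);  53² − 78·6² = 1 ✓

53 6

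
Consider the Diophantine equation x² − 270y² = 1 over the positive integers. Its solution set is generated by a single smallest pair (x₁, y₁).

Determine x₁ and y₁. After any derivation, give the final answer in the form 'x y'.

d=270: √d = [16; 2,3,6,3,2,32] (ℓ=6, even), read p_5/q_5
a_0=16:  p_0=16·1+0=16,  q_0=16·0+1=1
…
a_2=3:  p_2=3·33+16=115,  q_2=3·2+1=7
a_3=6:  p_3=6·115+33=723,  q_3=6·7+2=44
a_4=3:  p_4=3·723+115=2284,  q_4=3·44+7=139
a_5=2:  p_5=2·2284+723=5291,  q_5=2·139+44=322
fundamental: x₁=5291, y₁=322  (since 27994681 − 270·103684 = 1)

5291 322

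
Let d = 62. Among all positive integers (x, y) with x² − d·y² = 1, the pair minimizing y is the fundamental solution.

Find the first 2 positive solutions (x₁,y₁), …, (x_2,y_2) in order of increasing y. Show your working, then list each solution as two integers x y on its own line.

63 8
7937 1008

[7; 1,6,1,14] for √62; ℓ=4 ⇒ convergent index 3
step 0: (7, 1)  from 7·(1,0) + (0,1)
step 1: (8, 1)  from 1·(7,1) + (1,0)
step 2: (55, 7)  from 6·(8,1) + (7,1)
step 3: (63, 8)  from 1·(55,7) + (8,1)
→ (63, 8).  Check: 63²=3969, 62·8²=3968, difference 1.
k=2:  x_2 = 63·63+62·8·8 = 7937,  y_2 = 63·8+8·63 = 1008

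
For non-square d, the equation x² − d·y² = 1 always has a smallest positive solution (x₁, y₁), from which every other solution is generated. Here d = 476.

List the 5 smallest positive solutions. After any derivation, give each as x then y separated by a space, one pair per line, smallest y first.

28799 1320
1658764801 76029360
95541534979199 4379139075960
5503001330073139201 252229652421114720
316961870514011136719999 14527923515772226566600

√476 = [21; 1,4,2,10,2,4,1,42, …], period ℓ=8 (even) → k=7
step 0: (21, 1)  from 21·(1,0) + (0,1)
step 1: (22, 1)  from 1·(21,1) + (1,0)
…
step 4: (2509, 115)  from 10·(240,11) + (109,5)
…
step 6: (23541, 1079)  from 4·(5258,241) + (2509,115)
step 7: (28799, 1320)  from 1·(23541,1079) + (5258,241)
fundamental: x₁=28799, y₁=1320  (since 829382401 − 476·1742400 = 1)
(x_2, y_2) = (28799·28799 + 476·1320·1320, 28799·1320 + 1320·28799) = (1658764801, 76029360)
(x_3, y_3) = (28799·1658764801 + 476·1320·76029360, 28799·76029360 + 1320·1658764801) = (95541534979199, 4379139075960)
(x_4, y_4) = (28799·95541534979199 + 476·1320·4379139075960, 28799·4379139075960 + 1320·95541534979199) = (5503001330073139201, 252229652421114720)
(x_5, y_5) = (28799·5503001330073139201 + 476·1320·252229652421114720, 28799·252229652421114720 + 1320·5503001330073139201) = (316961870514011136719999, 14527923515772226566600)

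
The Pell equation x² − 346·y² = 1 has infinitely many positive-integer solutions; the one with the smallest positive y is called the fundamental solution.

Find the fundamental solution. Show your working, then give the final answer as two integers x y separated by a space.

[18; 1,1,1,1,36] for √346; ℓ=5 ⇒ convergent index 9
i=0: a=18 ⇒ p=18, q=1
i=1: a=1 ⇒ p=19, q=1
…
i=5: a=36 ⇒ p=3404, q=183
…
i=7: a=1 ⇒ p=6901, q=371
i=8: a=1 ⇒ p=10398, q=559
i=9: a=1 ⇒ p=17299, q=930
fundamental: x₁=17299, y₁=930  (since 299255401 − 346·864900 = 1)

17299 930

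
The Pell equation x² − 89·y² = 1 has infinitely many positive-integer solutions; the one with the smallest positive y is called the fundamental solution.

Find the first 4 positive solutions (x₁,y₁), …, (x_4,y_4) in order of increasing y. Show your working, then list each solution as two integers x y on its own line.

500001 53000
500002000001 53000106000
500003000004500001 53000212000159000
500004000010000008000001 53000318000530000212000

d=89: √d = [9; 2,3,3,2,18] (ℓ=5, odd), read p_9/q_9
step 0: (9, 1)  from 9·(1,0) + (0,1)
…
step 4: (500, 53)  from 2·(217,23) + (66,7)
step 5: (9217, 977)  from 18·(500,53) + (217,23)
…
step 7: (66019, 6998)  from 3·(18934,2007) + (9217,977)
step 8: (216991, 23001)  from 3·(66019,6998) + (18934,2007)
step 9: (500001, 53000)  from 2·(216991,23001) + (66019,6998)
(x₁, y₁) = (500001, 53000);  500001² − 89·53000² = 1 ✓
(500001+53000√89)^2 = 500002000001 + 53000106000√89
(500001+53000√89)^3 = 500003000004500001 + 53000212000159000√89
(500001+53000√89)^4 = 500004000010000008000001 + 53000318000530000212000√89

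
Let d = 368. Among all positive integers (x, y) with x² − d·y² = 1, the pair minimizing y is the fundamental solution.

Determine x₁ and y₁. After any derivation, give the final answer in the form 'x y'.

1151 60

√368 = [19; 5,2,5,38, …], period ℓ=4 (even) → k=3
k=0  a_k=19  p_k/q_k = 19/1
k=1  a_k=5  p_k/q_k = 96/5
k=2  a_k=2  p_k/q_k = 211/11
k=3  a_k=5  p_k/q_k = 1151/60
(x₁, y₁) = (1151, 60);  1151² − 368·60² = 1 ✓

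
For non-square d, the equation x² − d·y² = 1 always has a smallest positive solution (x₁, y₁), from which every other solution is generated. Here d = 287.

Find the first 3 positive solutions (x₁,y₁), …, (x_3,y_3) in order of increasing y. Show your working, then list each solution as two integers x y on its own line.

√287 → a₀=16, period (1,15,1,32); ℓ=4 even so k=3
i=0: a=16 ⇒ p=16, q=1
…
i=2: a=15 ⇒ p=271, q=16
i=3: a=1 ⇒ p=288, q=17
(x₁, y₁) = (288, 17);  288² − 287·17² = 1 ✓
(288+17√287)^2 = 165887 + 9792√287
(288+17√287)^3 = 95550624 + 5640175√287

288 17
165887 9792
95550624 5640175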